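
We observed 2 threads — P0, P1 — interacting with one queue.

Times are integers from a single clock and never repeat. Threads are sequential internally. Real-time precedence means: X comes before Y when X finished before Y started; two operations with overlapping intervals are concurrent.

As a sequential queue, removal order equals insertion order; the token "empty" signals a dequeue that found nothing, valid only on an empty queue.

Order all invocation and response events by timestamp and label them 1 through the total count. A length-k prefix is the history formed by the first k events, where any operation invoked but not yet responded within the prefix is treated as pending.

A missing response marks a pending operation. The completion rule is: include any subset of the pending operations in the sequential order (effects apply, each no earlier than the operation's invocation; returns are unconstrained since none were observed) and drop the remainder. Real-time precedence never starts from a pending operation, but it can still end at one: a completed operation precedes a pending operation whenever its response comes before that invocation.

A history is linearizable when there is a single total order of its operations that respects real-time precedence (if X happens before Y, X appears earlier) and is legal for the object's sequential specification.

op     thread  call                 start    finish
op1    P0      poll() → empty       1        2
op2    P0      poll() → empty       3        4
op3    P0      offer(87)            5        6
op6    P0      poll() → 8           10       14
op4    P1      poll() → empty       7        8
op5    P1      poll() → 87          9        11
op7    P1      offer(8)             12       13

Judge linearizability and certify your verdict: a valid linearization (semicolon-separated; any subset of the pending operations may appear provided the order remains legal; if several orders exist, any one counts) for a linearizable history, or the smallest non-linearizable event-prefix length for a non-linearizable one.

events 1..7 are fine; event 8 — the response of op4 at time 8 — makes the prefix non-linearizable
one real-time candidate order over the 4 completed operations — the queue replay rejects it
sample order op1, op2, op3, op4 stalls at step 4 — op4 poll() → empty has no legal effect

not linearizable — minimal violating prefix: 8 events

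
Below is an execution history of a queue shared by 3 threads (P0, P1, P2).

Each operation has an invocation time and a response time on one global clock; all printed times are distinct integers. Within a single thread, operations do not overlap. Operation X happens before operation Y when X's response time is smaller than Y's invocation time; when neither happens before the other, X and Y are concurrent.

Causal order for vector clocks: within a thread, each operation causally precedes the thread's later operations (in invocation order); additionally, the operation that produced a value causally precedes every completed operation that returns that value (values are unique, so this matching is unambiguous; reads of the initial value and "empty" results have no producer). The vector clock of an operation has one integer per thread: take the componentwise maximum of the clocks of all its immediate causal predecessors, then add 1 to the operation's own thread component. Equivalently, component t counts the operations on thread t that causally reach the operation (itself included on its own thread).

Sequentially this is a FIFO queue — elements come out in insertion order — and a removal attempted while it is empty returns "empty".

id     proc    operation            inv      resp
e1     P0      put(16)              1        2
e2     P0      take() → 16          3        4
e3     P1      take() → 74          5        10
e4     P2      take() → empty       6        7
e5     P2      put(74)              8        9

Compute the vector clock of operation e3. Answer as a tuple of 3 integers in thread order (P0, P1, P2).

invoked at 6, e4 has no predecessors; its own P2 bump gives (0, 0, 1)
invoked at 1, e1 has no predecessors; its own P0 bump gives (1, 0, 0)
from VC(e4)=(0, 0, 1), e5 (invoked 8) maxes components and bumps P2 → (0, 0, 2)
from VC(e1)=(1, 0, 0), e2 (invoked 3) maxes components and bumps P0 → (2, 0, 0)
from VC(e5)=(0, 0, 2), e3 (invoked 5) maxes components and bumps P1 → (0, 1, 2)
target: VC(e3) = (0, 1, 2)

(0, 1, 2)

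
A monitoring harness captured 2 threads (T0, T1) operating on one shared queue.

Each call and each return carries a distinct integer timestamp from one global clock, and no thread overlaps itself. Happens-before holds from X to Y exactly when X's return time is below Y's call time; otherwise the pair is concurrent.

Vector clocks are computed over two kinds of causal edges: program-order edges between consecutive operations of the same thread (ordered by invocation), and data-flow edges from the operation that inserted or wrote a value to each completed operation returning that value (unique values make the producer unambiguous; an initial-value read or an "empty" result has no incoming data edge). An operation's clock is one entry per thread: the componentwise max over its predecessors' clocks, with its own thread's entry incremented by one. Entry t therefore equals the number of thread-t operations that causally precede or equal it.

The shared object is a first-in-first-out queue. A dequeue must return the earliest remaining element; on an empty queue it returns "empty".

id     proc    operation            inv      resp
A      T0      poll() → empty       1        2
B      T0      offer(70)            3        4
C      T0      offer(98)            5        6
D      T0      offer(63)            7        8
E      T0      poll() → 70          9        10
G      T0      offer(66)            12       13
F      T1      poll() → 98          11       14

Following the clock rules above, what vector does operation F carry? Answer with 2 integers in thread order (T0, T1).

(3, 1)

invoked at 1, A has no predecessors; its own T0 bump gives (1, 0)
merge at B (invoked 3): VC(A)=(1, 0), own-thread bump on T0 → (2, 0)
merge at C (invoked 5): VC(B)=(2, 0), own-thread bump on T0 → (3, 0)
merge at F (invoked 11): VC(C)=(3, 0), own-thread bump on T1 → (3, 1)
merge at D (invoked 7): VC(C)=(3, 0), own-thread bump on T0 → (4, 0)
merge at E (invoked 9): VC(B)=(2, 0), VC(D)=(4, 0), own-thread bump on T0 → (5, 0)
merge at G (invoked 12): VC(E)=(5, 0), own-thread bump on T0 → (6, 0)
target: VC(F) = (3, 1)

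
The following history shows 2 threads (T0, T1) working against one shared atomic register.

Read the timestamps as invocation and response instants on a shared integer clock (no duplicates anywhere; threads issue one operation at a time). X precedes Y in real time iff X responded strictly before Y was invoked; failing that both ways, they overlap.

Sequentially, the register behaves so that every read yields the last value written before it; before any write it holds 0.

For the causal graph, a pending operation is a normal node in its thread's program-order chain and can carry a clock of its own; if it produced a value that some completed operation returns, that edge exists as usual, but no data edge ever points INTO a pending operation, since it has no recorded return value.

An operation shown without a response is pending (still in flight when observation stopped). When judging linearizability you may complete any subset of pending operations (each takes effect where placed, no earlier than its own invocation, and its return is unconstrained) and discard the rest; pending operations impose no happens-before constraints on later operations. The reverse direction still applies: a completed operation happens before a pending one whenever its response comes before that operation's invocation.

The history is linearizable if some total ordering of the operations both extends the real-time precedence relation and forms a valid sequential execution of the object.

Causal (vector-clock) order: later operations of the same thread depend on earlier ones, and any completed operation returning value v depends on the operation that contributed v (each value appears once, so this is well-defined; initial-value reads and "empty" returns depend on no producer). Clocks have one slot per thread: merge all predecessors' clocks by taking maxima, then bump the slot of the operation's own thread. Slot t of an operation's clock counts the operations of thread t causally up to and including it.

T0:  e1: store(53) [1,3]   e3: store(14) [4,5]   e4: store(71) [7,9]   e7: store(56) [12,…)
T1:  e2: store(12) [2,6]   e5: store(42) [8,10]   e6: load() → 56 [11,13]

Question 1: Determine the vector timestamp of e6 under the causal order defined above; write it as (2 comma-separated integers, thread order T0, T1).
Answer: (4, 3)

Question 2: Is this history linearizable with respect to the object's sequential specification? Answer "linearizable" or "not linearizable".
linearizable

one valid linearization: e1, e2, e3, e4, e5, e7, e6
1. e1 store(53), leaving value 53
2. e2 store(12), leaving value 12
3. e3 store(14), leaving value 14
4. e4 store(71), leaving value 71
5. e5 store(42), leaving value 42
6. e7 store(56) (pending, included), leaving value 56
7. e6 load() → 56, leaving value 56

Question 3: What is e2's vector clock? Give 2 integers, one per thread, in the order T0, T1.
Answer: (0, 1)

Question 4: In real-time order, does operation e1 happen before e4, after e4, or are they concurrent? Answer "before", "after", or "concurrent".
Answer: before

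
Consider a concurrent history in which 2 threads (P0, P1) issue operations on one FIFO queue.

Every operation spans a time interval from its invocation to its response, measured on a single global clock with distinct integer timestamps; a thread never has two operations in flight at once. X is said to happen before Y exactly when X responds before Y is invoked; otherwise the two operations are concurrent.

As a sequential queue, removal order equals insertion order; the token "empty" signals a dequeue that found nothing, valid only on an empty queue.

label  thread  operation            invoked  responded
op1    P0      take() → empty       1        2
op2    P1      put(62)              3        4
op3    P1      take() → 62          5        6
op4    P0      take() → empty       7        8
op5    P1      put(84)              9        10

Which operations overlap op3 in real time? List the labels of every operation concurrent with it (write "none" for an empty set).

op3 runs from 5 to 6; window-overlapping ops are concurrent
op1 [1,2]: before
op2 [3,4]: before
op4 [7,8]: after
op5 [9,10]: after

none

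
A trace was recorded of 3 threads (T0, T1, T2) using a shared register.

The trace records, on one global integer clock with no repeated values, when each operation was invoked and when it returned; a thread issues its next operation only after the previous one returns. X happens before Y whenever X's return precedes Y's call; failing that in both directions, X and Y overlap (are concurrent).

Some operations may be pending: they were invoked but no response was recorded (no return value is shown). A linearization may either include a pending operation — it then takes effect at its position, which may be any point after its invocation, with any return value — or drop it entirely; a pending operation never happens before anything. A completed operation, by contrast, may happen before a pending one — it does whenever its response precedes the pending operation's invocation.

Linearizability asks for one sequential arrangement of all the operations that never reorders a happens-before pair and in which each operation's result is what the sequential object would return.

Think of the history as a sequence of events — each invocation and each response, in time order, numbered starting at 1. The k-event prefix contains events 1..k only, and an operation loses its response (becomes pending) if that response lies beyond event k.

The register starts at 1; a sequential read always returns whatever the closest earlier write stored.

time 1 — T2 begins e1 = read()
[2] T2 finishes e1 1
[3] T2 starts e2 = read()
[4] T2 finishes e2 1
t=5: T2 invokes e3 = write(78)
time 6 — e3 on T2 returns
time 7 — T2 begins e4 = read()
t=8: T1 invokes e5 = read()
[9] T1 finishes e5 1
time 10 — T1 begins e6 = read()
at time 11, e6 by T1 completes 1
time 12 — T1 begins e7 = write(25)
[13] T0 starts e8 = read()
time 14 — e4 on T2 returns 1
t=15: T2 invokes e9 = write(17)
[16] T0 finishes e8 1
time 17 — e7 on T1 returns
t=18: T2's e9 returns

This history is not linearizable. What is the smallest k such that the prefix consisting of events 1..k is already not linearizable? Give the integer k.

9

a valid linearization of events 1..8 exists, for instance e1, e2, e3:
1. e1 read() → 1, leaving value 1
2. e2 read() → 1, leaving value 1
3. e3 write(78), leaving value 78
event 9 — e5's response, time 9 — after it, nothing linearizes
include/drop combinations of the 1 pending operation (e4) were all tried; none helps
one such order, e1, e2, e3, e5 (pending dropped), breaks at step 4 where e5 read() → 1 is illegal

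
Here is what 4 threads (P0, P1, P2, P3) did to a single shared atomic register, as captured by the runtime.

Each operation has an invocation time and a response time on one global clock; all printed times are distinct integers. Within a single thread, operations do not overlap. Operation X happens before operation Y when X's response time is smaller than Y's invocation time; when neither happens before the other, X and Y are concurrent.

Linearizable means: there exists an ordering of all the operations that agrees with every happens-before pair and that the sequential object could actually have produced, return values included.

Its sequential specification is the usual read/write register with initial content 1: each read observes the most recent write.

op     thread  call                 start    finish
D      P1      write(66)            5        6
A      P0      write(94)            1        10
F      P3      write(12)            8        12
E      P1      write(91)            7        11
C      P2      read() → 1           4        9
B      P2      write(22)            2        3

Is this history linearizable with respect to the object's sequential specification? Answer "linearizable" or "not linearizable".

not linearizable

events 1..8 are fine; event 9 — the response of C at time 9 — makes the prefix non-linearizable
the 3 completed operations admit 2 real-time orders; each fails the atomic register replay
including or dropping the 3 pending operations (A, E, F) in any combination fails
sample order B, C, D (pending dropped) stalls at step 2 — C read() → 1 has no legal effect
sample order B, D, C (pending dropped) stalls at step 3 — C read() → 1 has no legal effect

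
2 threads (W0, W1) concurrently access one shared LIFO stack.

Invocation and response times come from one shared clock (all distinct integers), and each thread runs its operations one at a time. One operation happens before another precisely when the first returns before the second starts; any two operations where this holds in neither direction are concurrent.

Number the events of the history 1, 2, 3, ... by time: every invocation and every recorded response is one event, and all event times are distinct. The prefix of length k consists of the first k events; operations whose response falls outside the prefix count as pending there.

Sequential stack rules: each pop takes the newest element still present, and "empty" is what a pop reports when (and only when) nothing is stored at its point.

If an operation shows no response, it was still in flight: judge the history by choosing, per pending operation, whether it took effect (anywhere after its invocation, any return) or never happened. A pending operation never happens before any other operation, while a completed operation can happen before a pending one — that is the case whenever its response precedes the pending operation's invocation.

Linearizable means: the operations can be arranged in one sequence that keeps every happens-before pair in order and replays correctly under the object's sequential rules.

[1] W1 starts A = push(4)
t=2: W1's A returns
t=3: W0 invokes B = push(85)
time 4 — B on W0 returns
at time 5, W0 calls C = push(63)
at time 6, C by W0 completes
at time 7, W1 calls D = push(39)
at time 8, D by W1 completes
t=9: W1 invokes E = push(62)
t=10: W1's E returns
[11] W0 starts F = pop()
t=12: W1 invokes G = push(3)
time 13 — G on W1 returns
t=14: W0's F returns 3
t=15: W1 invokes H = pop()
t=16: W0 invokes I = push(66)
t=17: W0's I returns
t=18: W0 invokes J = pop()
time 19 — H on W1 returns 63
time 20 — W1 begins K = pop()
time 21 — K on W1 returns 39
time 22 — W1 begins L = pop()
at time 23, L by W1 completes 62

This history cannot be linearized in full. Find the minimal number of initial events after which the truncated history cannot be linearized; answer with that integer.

events 1..18 are still linearizable — one witness is A, B, C, D, E, G, F, H, I:
1. A push(4), leaving stack <4>
2. B push(85), leaving stack <4,85>
3. C push(63), leaving stack <4,85,63>
4. D push(39), leaving stack <4,85,63,39>
5. E push(62), leaving stack <4,85,63,39,62>
6. G push(3), leaving stack <4,85,63,39,62,3>
7. F pop() → 3, leaving stack <4,85,63,39,62>
8. H pop() (pending, included), leaving stack <4,85,63,39>
9. I push(66), leaving stack <4,85,63,39,66>
once event 19 joins (H's response, time 19), exhaustive search finds no witness
include/drop combinations of the 1 pending operation (J) were all tried; none helps
take A, B, C, D, E, F, G, H, I (pending dropped): step 6 already fails, because F pop() → 3 cannot occur there
take A, B, C, D, E, F, G, I, H (pending dropped): step 6 already fails, because F pop() → 3 cannot occur there

19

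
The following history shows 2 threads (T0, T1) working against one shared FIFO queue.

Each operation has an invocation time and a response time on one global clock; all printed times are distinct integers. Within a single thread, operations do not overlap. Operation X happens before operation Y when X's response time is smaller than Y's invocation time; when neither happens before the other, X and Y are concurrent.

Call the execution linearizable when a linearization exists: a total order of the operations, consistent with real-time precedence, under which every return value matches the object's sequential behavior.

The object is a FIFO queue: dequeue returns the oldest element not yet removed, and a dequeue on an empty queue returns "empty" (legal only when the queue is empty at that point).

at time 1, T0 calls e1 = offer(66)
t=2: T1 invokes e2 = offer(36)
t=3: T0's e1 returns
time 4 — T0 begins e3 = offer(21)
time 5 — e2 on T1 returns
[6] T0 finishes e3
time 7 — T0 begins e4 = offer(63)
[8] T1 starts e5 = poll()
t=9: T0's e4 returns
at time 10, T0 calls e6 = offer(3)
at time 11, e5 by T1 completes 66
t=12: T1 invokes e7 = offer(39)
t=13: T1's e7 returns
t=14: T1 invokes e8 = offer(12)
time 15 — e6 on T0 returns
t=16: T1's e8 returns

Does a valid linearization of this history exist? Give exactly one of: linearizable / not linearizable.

witness order: e1, e2, e3, e4, e5, e6, e7, e8
1. e1 offer(66), leaving queue <66>
2. e2 offer(36), leaving queue <66,36>
3. e3 offer(21), leaving queue <66,36,21>
4. e4 offer(63), leaving queue <66,36,21,63>
5. e5 poll() → 66, leaving queue <36,21,63>
6. e6 offer(3), leaving queue <36,21,63,3>
7. e7 offer(39), leaving queue <36,21,63,3,39>
8. e8 offer(12), leaving queue <36,21,63,3,39,12>

linearizable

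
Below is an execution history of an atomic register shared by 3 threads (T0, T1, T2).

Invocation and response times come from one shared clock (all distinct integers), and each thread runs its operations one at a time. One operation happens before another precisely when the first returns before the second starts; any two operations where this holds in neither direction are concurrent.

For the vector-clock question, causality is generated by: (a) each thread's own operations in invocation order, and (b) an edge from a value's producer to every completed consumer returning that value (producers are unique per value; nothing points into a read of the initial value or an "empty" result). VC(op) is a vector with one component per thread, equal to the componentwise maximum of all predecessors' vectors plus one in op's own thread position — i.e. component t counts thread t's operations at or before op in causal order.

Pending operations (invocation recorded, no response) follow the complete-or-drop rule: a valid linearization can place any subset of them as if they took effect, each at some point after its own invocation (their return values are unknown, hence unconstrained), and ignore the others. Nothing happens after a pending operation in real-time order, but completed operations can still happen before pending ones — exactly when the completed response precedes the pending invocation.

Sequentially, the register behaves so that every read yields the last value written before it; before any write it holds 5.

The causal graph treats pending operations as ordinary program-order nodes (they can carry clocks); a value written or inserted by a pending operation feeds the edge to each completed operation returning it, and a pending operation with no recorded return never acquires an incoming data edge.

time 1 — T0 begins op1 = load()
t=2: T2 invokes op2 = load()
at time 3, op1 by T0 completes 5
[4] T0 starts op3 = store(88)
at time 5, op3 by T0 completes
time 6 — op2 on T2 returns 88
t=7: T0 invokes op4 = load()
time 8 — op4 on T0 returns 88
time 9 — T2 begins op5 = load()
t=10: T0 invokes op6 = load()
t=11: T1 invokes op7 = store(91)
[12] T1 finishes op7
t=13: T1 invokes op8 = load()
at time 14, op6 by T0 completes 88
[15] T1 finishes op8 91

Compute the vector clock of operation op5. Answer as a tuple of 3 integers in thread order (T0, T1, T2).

(2, 0, 2)

no predecessors for op7 (invoked 11): T1 increments from zero → (0, 1, 0)
no predecessors for op1 (invoked 1): T0 increments from zero → (1, 0, 0)
VC(op8, invoked at 13): max of VC(op7)=(0, 1, 0), then +1 on thread T1 → (0, 2, 0)
VC(op3, invoked at 4): max of VC(op1)=(1, 0, 0), then +1 on thread T0 → (2, 0, 0)
VC(op2, invoked at 2): max of VC(op3)=(2, 0, 0), then +1 on thread T2 → (2, 0, 1)
VC(op4, invoked at 7): max of VC(op3)=(2, 0, 0), then +1 on thread T0 → (3, 0, 0)
VC(op5, invoked at 9): max of VC(op2)=(2, 0, 1), then +1 on thread T2 → (2, 0, 2)
VC(op6, invoked at 10): max of VC(op3)=(2, 0, 0), VC(op4)=(3, 0, 0), then +1 on thread T0 → (4, 0, 0)
target: VC(op5) = (2, 0, 2)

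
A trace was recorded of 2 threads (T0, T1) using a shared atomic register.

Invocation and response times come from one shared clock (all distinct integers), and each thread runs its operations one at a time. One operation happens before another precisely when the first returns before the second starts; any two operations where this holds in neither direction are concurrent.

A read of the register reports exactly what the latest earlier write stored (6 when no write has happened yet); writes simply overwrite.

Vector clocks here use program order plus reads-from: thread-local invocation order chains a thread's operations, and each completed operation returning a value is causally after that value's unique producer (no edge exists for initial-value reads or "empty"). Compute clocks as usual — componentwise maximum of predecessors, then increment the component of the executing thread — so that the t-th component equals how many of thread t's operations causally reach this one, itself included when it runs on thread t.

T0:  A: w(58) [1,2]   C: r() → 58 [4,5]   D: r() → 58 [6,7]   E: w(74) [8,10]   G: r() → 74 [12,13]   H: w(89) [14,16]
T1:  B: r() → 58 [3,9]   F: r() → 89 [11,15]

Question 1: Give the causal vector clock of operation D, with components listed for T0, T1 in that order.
A, invoked 1, has no incoming edges; only T0's bump applies → (1, 0)
from VC(A)=(1, 0), B (invoked 3) maxes components and bumps T1 → (1, 1)
from VC(A)=(1, 0), C (invoked 4) maxes components and bumps T0 → (2, 0)
from VC(A)=(1, 0), VC(C)=(2, 0), D (invoked 6) maxes components and bumps T0 → (3, 0)
from VC(D)=(3, 0), E (invoked 8) maxes components and bumps T0 → (4, 0)
from VC(E)=(4, 0), G (invoked 12) maxes components and bumps T0 → (5, 0)
from VC(G)=(5, 0), H (invoked 14) maxes components and bumps T0 → (6, 0)
from VC(B)=(1, 1), VC(H)=(6, 0), F (invoked 11) maxes components and bumps T1 → (6, 2)
target: VC(D) = (3, 0)

(3, 0)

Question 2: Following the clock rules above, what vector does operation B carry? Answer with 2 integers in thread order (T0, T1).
invoked at 1, A has no predecessors; its own T0 bump gives (1, 0)
merge at B (invoked 3): VC(A)=(1, 0), own-thread bump on T1 → (1, 1)
merge at C (invoked 4): VC(A)=(1, 0), own-thread bump on T0 → (2, 0)
merge at D (invoked 6): VC(A)=(1, 0), VC(C)=(2, 0), own-thread bump on T0 → (3, 0)
merge at E (invoked 8): VC(D)=(3, 0), own-thread bump on T0 → (4, 0)
merge at G (invoked 12): VC(E)=(4, 0), own-thread bump on T0 → (5, 0)
merge at H (invoked 14): VC(G)=(5, 0), own-thread bump on T0 → (6, 0)
merge at F (invoked 11): VC(B)=(1, 1), VC(H)=(6, 0), own-thread bump on T1 → (6, 2)
target: VC(B) = (1, 1)

(1, 1)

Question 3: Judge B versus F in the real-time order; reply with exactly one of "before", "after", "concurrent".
B spans [3,9], F spans [11,15]
resp(B)=9 < inv(F)=11

before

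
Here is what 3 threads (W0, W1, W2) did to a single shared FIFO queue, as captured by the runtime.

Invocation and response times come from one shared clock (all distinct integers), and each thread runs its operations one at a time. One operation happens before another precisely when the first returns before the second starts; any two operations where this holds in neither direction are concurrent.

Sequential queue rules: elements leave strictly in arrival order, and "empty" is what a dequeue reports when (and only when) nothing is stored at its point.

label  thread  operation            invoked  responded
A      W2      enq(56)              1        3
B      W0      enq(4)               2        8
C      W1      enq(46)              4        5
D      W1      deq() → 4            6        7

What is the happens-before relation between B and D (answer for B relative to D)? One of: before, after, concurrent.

B spans [2,8], D spans [6,7]
the intervals overlap in both directions

concurrent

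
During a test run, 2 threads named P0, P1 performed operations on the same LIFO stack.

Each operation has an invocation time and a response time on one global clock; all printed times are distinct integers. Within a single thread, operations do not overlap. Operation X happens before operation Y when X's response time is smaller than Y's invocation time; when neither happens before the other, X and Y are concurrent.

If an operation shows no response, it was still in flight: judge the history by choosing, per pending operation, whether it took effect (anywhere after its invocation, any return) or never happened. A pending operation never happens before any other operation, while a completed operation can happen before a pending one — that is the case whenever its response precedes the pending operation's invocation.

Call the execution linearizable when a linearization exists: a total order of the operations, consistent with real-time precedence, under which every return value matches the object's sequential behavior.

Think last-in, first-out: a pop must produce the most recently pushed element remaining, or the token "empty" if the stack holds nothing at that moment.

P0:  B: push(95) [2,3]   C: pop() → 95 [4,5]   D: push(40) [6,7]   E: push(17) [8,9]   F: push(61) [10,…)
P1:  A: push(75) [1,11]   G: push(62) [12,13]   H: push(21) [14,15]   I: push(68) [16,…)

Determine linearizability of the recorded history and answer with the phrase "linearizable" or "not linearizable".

linearizable

witness order: A, B, C, D, E, F, G, H
step 1: A push(75) — stack <75>
step 2: B push(95) — stack <75,95>
step 3: C pop() → 95 — stack <75>
step 4: D push(40) — stack <75,40>
step 5: E push(17) — stack <75,40,17>
step 6: F push(61) (pending, included) — stack <75,40,17,61>
step 7: G push(62) — stack <75,40,17,61,62>
step 8: H push(21) — stack <75,40,17,61,62,21>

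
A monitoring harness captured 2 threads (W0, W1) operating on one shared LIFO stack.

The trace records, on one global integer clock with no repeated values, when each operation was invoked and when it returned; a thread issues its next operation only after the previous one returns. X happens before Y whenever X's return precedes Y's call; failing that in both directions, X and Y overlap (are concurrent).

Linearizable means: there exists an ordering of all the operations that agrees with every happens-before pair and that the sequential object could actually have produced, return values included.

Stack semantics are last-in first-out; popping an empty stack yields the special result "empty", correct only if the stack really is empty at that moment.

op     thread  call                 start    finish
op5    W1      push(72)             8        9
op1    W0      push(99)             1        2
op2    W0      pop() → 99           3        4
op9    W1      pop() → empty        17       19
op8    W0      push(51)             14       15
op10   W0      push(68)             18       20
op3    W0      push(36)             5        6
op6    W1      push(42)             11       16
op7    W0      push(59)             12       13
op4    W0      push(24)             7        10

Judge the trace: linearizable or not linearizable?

cut after 18 events: linearizable; cut after 19 events (op9 responds, time 19): not linearizable
real-time-consistent orders of the 9 completed operations: 6 — all fail the LIFO stack replay
completion choices over the 1 pending operation (op10) were checked; none helps
one such order, op1, op2, op3, op4, op5, op6, op7, op8, op9 (pending dropped), breaks at step 9 where op9 pop() → empty is illegal
one such order, op1, op2, op3, op4, op5, op7, op6, op8, op9 (pending dropped), breaks at step 9 where op9 pop() → empty is illegal

not linearizable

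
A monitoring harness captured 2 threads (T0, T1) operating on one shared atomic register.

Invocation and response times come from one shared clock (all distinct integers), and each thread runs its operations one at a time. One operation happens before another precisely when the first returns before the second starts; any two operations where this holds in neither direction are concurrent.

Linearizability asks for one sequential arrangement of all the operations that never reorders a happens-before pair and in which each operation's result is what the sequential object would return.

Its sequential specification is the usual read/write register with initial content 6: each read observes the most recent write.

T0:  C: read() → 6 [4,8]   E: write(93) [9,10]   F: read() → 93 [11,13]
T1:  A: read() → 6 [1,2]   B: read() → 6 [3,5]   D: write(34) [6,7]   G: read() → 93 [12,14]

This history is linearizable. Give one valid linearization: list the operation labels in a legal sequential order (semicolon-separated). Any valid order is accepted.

A; B; C; D; E; F; G

1. A read() → 6, leaving value 6
2. B read() → 6, leaving value 6
3. C read() → 6, leaving value 6
4. D write(34), leaving value 34
5. E write(93), leaving value 93
6. F read() → 93, leaving value 93
7. G read() → 93, leaving value 93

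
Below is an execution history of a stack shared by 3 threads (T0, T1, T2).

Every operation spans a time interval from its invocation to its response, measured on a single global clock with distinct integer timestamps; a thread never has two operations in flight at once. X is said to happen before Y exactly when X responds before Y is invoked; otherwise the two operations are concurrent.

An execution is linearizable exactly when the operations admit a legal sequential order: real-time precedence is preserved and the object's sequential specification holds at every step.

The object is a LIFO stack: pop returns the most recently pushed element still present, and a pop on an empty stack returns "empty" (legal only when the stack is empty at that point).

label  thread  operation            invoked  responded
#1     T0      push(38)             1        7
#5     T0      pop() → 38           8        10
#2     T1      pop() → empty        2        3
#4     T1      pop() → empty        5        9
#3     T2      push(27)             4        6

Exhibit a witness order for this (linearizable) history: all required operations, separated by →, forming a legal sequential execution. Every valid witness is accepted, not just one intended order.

#2 → #4 → #3 → #1 → #5

step 1: #2 pop() → empty — stack <>
step 2: #4 pop() → empty — stack <>
step 3: #3 push(27) — stack <27>
step 4: #1 push(38) — stack <27,38>
step 5: #5 pop() → 38 — stack <27>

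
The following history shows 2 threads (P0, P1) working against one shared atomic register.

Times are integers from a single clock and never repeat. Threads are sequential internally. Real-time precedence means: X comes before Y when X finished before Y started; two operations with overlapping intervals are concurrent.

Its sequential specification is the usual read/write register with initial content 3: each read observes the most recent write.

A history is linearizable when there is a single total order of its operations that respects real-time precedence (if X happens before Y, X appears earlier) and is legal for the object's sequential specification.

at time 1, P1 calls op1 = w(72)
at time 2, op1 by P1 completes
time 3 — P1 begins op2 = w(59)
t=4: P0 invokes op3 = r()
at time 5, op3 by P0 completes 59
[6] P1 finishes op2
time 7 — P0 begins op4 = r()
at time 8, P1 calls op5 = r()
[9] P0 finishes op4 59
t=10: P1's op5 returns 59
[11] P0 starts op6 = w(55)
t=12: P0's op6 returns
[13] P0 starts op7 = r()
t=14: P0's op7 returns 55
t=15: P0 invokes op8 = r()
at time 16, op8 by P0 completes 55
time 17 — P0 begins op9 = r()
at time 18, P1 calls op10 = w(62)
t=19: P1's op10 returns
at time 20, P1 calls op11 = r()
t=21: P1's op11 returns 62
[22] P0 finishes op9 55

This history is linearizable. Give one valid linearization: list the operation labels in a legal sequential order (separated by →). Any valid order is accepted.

step 1: op1 w(72) — value 72
step 2: op2 w(59) — value 59
step 3: op3 r() → 59 — value 59
step 4: op4 r() → 59 — value 59
step 5: op5 r() → 59 — value 59
step 6: op6 w(55) — value 55
step 7: op7 r() → 55 — value 55
step 8: op8 r() → 55 — value 55
step 9: op9 r() → 55 — value 55
step 10: op10 w(62) — value 62
step 11: op11 r() → 62 — value 62

op1 → op2 → op3 → op4 → op5 → op6 → op7 → op8 → op9 → op10 → op11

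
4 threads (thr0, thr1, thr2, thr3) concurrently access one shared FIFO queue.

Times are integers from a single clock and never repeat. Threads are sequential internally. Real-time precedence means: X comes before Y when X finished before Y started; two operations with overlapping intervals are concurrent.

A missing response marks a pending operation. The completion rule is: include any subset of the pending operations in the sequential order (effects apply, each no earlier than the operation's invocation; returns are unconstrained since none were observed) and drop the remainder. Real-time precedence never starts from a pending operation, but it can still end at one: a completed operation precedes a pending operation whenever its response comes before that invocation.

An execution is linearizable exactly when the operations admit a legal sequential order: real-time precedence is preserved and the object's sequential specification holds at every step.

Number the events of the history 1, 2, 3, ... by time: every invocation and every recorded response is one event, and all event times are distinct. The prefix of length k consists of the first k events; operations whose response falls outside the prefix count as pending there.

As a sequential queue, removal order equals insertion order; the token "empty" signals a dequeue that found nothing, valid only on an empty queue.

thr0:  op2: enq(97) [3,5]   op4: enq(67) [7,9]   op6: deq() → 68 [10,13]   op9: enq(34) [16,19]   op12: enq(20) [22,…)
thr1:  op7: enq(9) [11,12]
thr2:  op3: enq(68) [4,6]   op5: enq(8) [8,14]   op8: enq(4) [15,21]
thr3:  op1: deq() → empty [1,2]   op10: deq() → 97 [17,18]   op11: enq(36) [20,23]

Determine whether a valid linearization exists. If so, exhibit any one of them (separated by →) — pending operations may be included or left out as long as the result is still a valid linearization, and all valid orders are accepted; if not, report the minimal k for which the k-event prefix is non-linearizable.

after step 1 (op1 deq() → empty): queue <>
after step 2 (op3 enq(68)): queue <68>
after step 3 (op2 enq(97)): queue <68,97>
after step 4 (op4 enq(67)): queue <68,97,67>
after step 5 (op5 enq(8)): queue <68,97,67,8>
after step 6 (op6 deq() → 68): queue <97,67,8>
after step 7 (op7 enq(9)): queue <97,67,8,9>
after step 8 (op8 enq(4)): queue <97,67,8,9,4>
after step 9 (op9 enq(34)): queue <97,67,8,9,4,34>
after step 10 (op10 deq() → 97): queue <67,8,9,4,34>
after step 11 (op11 enq(36)): queue <67,8,9,4,34,36>

linearizable — witness: op1 → op3 → op2 → op4 → op5 → op6 → op7 → op8 → op9 → op10 → op11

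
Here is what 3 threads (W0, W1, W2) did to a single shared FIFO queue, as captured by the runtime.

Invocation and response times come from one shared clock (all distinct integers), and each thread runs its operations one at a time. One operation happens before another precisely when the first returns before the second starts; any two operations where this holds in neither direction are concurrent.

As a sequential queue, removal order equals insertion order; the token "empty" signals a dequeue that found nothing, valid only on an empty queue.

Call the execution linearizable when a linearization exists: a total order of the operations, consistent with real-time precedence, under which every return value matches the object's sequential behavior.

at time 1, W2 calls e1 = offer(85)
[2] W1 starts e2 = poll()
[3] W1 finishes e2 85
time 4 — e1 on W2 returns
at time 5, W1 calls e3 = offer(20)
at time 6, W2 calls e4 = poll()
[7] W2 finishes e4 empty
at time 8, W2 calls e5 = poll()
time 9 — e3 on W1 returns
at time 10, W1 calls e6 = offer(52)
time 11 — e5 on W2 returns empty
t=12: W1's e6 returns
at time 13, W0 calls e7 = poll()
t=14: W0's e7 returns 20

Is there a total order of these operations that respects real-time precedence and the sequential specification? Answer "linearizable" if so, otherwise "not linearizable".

one valid linearization: e1, e2, e4, e5, e3, e6, e7
after step 1 (e1 offer(85)): queue <85>
after step 2 (e2 poll() → 85): queue <>
after step 3 (e4 poll() → empty): queue <>
after step 4 (e5 poll() → empty): queue <>
after step 5 (e3 offer(20)): queue <20>
after step 6 (e6 offer(52)): queue <20,52>
after step 7 (e7 poll() → 20): queue <52>

linearizable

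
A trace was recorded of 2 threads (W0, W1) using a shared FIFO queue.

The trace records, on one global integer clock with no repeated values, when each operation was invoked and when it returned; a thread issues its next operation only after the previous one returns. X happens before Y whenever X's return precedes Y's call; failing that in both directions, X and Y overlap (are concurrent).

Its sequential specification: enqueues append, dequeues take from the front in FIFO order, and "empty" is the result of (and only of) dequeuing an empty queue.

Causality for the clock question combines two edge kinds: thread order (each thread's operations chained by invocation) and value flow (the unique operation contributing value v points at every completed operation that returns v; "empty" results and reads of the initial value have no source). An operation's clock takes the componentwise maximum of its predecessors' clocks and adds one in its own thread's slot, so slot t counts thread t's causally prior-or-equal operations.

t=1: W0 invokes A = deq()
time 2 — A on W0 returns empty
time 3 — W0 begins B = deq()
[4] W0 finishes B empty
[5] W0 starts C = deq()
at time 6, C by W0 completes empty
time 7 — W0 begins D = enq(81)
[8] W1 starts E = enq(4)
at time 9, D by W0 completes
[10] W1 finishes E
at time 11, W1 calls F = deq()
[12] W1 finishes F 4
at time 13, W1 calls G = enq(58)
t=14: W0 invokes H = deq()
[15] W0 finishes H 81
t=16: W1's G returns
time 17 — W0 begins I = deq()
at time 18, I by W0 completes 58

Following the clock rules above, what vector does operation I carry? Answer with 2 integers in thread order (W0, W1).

root op E, invoked 8: fresh clock plus W1's own tick → (0, 1)
root op A, invoked 1: fresh clock plus W0's own tick → (1, 0)
F (invocation 11): componentwise max over VC(E)=(0, 1), +1 at W1, giving (0, 2)
B (invocation 3): componentwise max over VC(A)=(1, 0), +1 at W0, giving (2, 0)
G (invocation 13): componentwise max over VC(F)=(0, 2), +1 at W1, giving (0, 3)
C (invocation 5): componentwise max over VC(B)=(2, 0), +1 at W0, giving (3, 0)
D (invocation 7): componentwise max over VC(C)=(3, 0), +1 at W0, giving (4, 0)
H (invocation 14): componentwise max over VC(D)=(4, 0), +1 at W0, giving (5, 0)
I (invocation 17): componentwise max over VC(G)=(0, 3), VC(H)=(5, 0), +1 at W0, giving (6, 3)
target: VC(I) = (6, 3)

(6, 3)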